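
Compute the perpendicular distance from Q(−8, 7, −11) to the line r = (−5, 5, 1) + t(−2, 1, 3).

Direction vector d = (−2, 1, 3).
AP = (−3, 2, −12), and AP × d = (18, 33, 1).
|AP × d|² = 1414 and |d|² = 14, so the distance is √(1414/14) = √101.

√101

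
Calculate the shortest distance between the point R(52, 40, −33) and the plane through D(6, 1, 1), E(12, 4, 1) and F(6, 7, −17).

DE = (6, 3, 0) and DF = (0, 6, −18), so a normal is n = DE × DF = (−54, 108, 36).
Then n·(52, 40, −33) − (−180) = 504.
|n| = √(2916 + 11664 + 1296) = 126, so the distance is |504|/126 = 4.

4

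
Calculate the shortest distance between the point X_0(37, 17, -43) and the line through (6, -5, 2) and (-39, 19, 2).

√3181

A direction vector is d = (-45, 24, 0).
AP = (31, 22, -45); AP·d = -867, |AP|² = 3470, |d|² = 2601.
distance² = |AP|² − (AP·d)²/|d|² = 3470 − 751689/2601 = 3181, so the distance is √3181.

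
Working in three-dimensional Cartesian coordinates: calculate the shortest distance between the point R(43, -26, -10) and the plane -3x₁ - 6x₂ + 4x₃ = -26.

d = |(-3)·43 + (-6)·(-26) + 4·(-10) − (-26)| / √(9 + 36 + 16) = |13| / √61 = 13/√61.

13/√61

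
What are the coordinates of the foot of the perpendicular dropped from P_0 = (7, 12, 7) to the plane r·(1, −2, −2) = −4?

The perpendicular from P_0 has direction n = (1, −2, −2): r = (7, 12, 7) + t(1, −2, −2).
Substitute into the plane: n·(P_0 + tn) = -4 gives -31 + 9t = -4, so t = 3.
Foot = (7, 12, 7) + 3·(1, −2, −2) = (10, 6, 1).

(10, 6, 1)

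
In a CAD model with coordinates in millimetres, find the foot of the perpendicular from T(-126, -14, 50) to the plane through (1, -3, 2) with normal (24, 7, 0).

(-6, 21, 50)

n = (24, 7, 0), |n|² = 625, and n·T − 3 = -3125.
t = -3125/625 = -5, so the foot is T − t·n = (-126, -14, 50) − (-5)·(24, 7, 0) = (-6, 21, 50).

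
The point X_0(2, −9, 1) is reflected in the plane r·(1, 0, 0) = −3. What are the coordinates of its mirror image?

n = (1, 0, 0), |n|² = 1, n·X_0 − (-3) = 5, so t = 5/1 = 5.
Foot F = X_0 − 5·n = (−3, −9, 1); the reflection is 2F − X_0 = (−8, −9, 1).

(-8, -9, 1)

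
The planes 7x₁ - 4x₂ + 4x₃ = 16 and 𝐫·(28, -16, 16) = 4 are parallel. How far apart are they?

5/3

Divide the second equation by 4 to match normals: 7x₁ - 4x₂ + 4x₃ = 1.
With common normal n = (7, -4, 4) (|n| = 9), the distance is |16 − 1|/|n| = 15/9 = 5/3.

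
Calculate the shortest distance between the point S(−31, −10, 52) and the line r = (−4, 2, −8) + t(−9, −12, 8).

Direction vector d = (−9, −12, 8).
AP = (−27, −12, 60); AP·d = 867, |AP|² = 4473, |d|² = 289.
distance² = |AP|² − (AP·d)²/|d|² = 4473 − 751689/289 = 1872, so the distance is 12√13.

12√13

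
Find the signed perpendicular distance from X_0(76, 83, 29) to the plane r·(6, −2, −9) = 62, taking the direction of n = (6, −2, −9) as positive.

n·X_0 − 62 = -33.
|n| = 11, so the signed distance is -33/11 = -3.

-3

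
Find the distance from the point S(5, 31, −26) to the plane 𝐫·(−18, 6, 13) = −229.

13/23

n = (−18, 6, 13); n·P − (-229) = -13; |n| = 23; distance = 13/23.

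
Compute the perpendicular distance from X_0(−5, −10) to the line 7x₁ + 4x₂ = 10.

The normal to the line is n = (7, 4) with |n| = √65.
|n·X_0 − 10| = |-75 − 10| = 85, so the distance is 85/√65.

17√65/13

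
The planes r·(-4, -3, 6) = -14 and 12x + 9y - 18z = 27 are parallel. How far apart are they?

5/√61

Divide the second equation by -3 to match normals: -4x - 3y + 6z = -9.
With common normal n = (-4, -3, 6) (|n| = √61), the distance is |(-14) − (-9)|/|n| = 5/√61 = 5√61/61.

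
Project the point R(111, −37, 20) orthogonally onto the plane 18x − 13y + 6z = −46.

(21, 28, -10)

n = (18, −13, 6), |n|² = 529, and n·R − (-46) = 2645.
t = 2645/529 = 5, so the foot is R − t·n = (111, −37, 20) − 5·(18, −13, 6) = (21, 28, −10).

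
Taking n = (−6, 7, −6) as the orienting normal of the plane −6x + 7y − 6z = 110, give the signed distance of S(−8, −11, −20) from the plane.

n·S − 110 = -19.
|n| = 11, so the signed distance is -19/11.

-19/11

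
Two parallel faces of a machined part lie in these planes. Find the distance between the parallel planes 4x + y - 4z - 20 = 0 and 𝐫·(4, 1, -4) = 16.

4√33/33

With common normal n = (4, 1, -4) (|n| = √33), the distance is |20 − 16|/|n| = 4/√33 = 4√33/33.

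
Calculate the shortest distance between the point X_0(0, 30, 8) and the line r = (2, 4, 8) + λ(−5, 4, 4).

2√113

Direction vector d = (−5, 4, 4).
AP = (−2, 26, 0); AP·d = 114, |AP|² = 680, |d|² = 57.
distance² = |AP|² − (AP·d)²/|d|² = 680 − 12996/57 = 452, so the distance is 2√113.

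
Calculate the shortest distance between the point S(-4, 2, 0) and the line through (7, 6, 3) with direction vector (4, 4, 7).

√65

Direction vector d = (4, 4, 7).
AP = (-11, -4, -3), and AP × d = (-16, 65, -28).
|AP × d|² = 5265 and |d|² = 81, so the distance is √(5265/81) = √65.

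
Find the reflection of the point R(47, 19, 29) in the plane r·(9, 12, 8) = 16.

n = (9, 12, 8), |n|² = 289, n·R − 16 = 867, so t = 867/289 = 3.
Foot F = R − 3·n = (20, -17, 5); the reflection is 2F − R = (-7, -53, -19).

(-7, -53, -19)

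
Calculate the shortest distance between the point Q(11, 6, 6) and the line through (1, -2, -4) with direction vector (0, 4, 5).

10

Direction vector d = (0, 4, 5).
AP = (10, 8, 10), and AP × d = (0, -50, 40).
|AP × d|² = 4100 and |d|² = 41, so the distance is √(4100/41) = √100 = 10.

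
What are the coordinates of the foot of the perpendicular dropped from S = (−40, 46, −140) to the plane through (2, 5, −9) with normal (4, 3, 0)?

n = (4, 3, 0), |n|² = 25, and n·S − 23 = -45.
t = -45/25 = -9/5, so the foot is S − t·n = (−40, 46, −140) − (-9/5)·(4, 3, 0) = (−164/5, 257/5, −140).

(-164/5, 257/5, -140)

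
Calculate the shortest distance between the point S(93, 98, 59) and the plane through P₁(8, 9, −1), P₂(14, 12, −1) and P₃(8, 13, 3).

P₁P₂ = (6, 3, 0) and P₁P₃ = (0, 4, 4), so a normal is n = P₁P₂ × P₁P₃ = (12, −24, 24).
Then n·(93, 98, 59) − (−144) = 324.
|n| = √(144 + 576 + 576) = 36, so the distance is |324|/36 = 9.

9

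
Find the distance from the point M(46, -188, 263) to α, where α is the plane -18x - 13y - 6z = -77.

d = |(-18)·46 + (-13)·(-188) + (-6)·263 − (-77)| / √(324 + 169 + 36) = |115| / 23 = 5.

5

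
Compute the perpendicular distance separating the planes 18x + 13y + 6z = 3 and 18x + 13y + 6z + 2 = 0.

Both planes have normal n = (18, 13, 6), |n| = 23. Any point on the first plane is at distance |(-2) − 3|/|n| = 5/23 from the second.

5/23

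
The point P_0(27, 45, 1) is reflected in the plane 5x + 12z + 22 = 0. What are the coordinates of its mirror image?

(17, 45, -23)

With n = (5, 0, 12), the signed offset is (n·P_0 − (-22))/|n|² = 169/169 = 1.
P_0' = P_0 − 2t·n = (27, 45, 1) − 2·(5, 0, 12) = (17, 45, -23).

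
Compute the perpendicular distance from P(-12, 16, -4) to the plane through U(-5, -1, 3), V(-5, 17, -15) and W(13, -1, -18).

UV = (0, 18, -18) and UW = (18, 0, -21), so a normal is n = UV × UW = (-378, -324, -324).
d = |(-378)·(-12) + (-324)·16 + (-324)·(-4) − 1242| / √(142884 + 104976 + 104976) = |-594| / 594 = 1.

1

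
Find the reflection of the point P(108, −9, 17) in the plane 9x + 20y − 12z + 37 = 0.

(90, -49, 41)

With n = (9, 20, −12), the signed offset is (n·P − (-37))/|n|² = 625/625 = 1.
P' = P − 2t·n = (108, −9, 17) − 2·(9, 20, −12) = (90, −49, 41).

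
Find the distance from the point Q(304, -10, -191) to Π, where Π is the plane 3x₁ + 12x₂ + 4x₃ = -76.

Normal vector n = (3, 12, 4), and n·(304, -10, -191) - (-76) = 104.
|n| = √(9 + 144 + 16) = 13, so the distance is |104|/13 = 8.

8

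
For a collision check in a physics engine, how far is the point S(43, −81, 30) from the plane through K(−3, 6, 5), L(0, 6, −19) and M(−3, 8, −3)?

KL = (3, 0, −24) and KM = (0, 2, −8), so a normal is n = KL × KM = (48, 24, 6).
n = (48, 24, 6); n·P − 30 = 270; |n| = 54; distance = 270/54 = 5.

5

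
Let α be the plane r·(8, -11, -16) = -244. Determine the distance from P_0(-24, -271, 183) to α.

d = |8·(-24) + (-11)·(-271) + (-16)·183 − (-244)| / √(64 + 121 + 256) = |105| / 21 = 5.

5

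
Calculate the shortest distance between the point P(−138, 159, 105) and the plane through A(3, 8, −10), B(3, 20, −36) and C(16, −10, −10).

AB = (0, 12, −26) and AC = (13, −18, 0), so a normal is n = AB × AC = (−468, −338, −156).
n = (−468, −338, −156); n·P − (-2548) = -2990; |n| = 598; distance = 2990/598 = 5.

5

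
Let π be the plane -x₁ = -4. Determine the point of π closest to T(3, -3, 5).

n = (-1, 0, 0), |n|² = 1, and n·T − (-4) = 1.
t = 1/1 = 1, so the foot is T − t·n = (3, -3, 5) − 1·(-1, 0, 0) = (4, -3, 5).

(4, -3, 5)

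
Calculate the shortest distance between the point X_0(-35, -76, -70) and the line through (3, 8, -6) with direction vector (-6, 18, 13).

2√1033

Direction vector d = (-6, 18, 13).
AP = (-38, -84, -64); AP·d = -2116, |AP|² = 12596, |d|² = 529.
distance² = |AP|² − (AP·d)²/|d|² = 12596 − 4477456/529 = 4132, so the distance is 2√1033.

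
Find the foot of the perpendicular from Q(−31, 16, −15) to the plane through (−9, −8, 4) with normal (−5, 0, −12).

n = (−5, 0, −12), |n|² = 169, and n·Q − (-3) = 338.
t = 338/169 = 2, so the foot is Q − t·n = (−31, 16, −15) − 2·(−5, 0, −12) = (−21, 16, 9).

(-21, 16, 9)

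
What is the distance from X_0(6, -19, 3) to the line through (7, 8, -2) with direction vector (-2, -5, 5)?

Direction vector d = (-2, -5, 5).
AP = (-1, -27, 5); AP·d = 162, |AP|² = 755, |d|² = 54.
distance² = |AP|² − (AP·d)²/|d|² = 755 − 26244/54 = 269, so the distance is √269.

√269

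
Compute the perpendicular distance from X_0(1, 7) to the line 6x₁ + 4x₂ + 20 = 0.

27/√13

d = |6·1 + 4·7 − (-20)| / √(36 + 16) = |54|/(2√13) = 27√13/13.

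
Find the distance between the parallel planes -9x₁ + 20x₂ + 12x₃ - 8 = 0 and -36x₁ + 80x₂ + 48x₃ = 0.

Divide the second equation by 4 to match normals: -9x₁ + 20x₂ + 12x₃ = 0.
With common normal n = (-9, 20, 12) (|n| = 25), the distance is |8 − 0|/|n| = 8/25.

8/25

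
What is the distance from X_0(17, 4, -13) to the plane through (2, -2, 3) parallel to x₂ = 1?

Parallel planes share the normal n = (0, 1, 0); since (2, -2, 3) lies on the plane, its equation is x₂ = -2.
Then n·(17, 4, -13) - (-2) = 6.
|n| = √(0 + 1 + 0) = 1, so the distance is |6|/1 = 6.

6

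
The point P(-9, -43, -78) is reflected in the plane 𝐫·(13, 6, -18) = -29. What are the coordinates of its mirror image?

(-61, -67, -6)

n = (13, 6, -18), |n|² = 529, n·P − (-29) = 1058, so t = 1058/529 = 2.
Foot F = P − 2·n = (-35, -55, -42); the reflection is 2F − P = (-61, -67, -6).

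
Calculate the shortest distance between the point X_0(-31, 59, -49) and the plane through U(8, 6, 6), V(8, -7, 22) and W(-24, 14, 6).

UV = (0, -13, 16) and UW = (-32, 8, 0), so a normal is n = UV × UW = (-128, -512, -416).
Then n·(-31, 59, -49) - (-6592) = 736.
|n| = √(16384 + 262144 + 173056) = 672, so the distance is |736|/672 = 23/21.

23/21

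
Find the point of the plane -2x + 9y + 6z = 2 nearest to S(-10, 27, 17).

(-4, 0, -1)

n = (-2, 9, 6), |n|² = 121, and n·S − 2 = 363.
t = 363/121 = 3, so the foot is S − t·n = (-10, 27, 17) − 3·(-2, 9, 6) = (-4, 0, -1).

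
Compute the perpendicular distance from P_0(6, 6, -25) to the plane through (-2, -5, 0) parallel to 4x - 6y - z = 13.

Parallel planes share the normal n = (4, -6, -1); since (-2, -5, 0) lies on the plane, its equation is 4x - 6y - z = 22.
d = |4·6 + (-6)·6 + (-1)·(-25) − 22| / √(16 + 36 + 1) = |-9| / √53 = 9/√53.

9√53/53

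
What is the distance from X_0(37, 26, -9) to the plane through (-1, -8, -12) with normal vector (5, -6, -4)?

26/√77

The plane has equation n·(r − (-1, -8, -12)) = 0, i.e. n·r = 91.
Then n·(37, 26, -9) - 91 = -26.
|n| = √(25 + 36 + 16) = √77, so the distance is |-26|/√77 = 26√77/77.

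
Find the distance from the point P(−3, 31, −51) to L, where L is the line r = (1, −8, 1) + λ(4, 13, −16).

4√17

Direction vector d = (4, 13, −16).
AP = (−4, 39, −52); AP·d = 1323, |AP|² = 4241, |d|² = 441.
distance² = |AP|² − (AP·d)²/|d|² = 4241 − 1750329/441 = 272, so the distance is 4√17.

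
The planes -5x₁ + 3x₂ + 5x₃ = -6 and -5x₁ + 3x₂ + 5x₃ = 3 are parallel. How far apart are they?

9√59/59

Both planes have normal n = (-5, 3, 5), |n| = √59. Any point on the first plane is at distance |3 − (-6)|/|n| = 9/√59 = 9√59/59 from the second.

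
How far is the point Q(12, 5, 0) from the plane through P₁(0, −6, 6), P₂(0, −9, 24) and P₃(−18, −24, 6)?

12/√73

P₁P₂ = (0, −3, 18) and P₁P₃ = (−18, −18, 0), so a normal is n = P₁P₂ × P₁P₃ = (324, −324, −54).
Then n·(12, 5, 0) − 1620 = 648.
|n| = √(104976 + 104976 + 2916) = 54√73, so the distance is |648|/(54√73) = 12/√73.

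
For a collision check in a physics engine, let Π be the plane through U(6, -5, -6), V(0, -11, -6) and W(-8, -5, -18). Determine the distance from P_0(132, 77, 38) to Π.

4

UV = (-6, -6, 0) and UW = (-14, 0, -12), so a normal is n = UV × UW = (72, -72, -84).
d = |72·132 + (-72)·77 + (-84)·38 − 1296| / √(5184 + 5184 + 7056) = |-528| / 132 = 4.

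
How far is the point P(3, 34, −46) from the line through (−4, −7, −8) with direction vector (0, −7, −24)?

Direction vector d = (0, −7, −24).
AP = (7, 41, −38); AP·d = 625, |AP|² = 3174, |d|² = 625.
distance² = |AP|² − (AP·d)²/|d|² = 3174 − 390625/625 = 2549, so the distance is √2549.

√2549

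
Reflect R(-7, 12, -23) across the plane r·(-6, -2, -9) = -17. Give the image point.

(17, 20, 13)

n = (-6, -2, -9), |n|² = 121, n·R − (-17) = 242, so t = 242/121 = 2.
Foot F = R − 2·n = (5, 16, -5); the reflection is 2F − R = (17, 20, 13).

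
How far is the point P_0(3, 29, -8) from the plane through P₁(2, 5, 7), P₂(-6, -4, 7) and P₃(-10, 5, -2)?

3/17

P₁P₂ = (-8, -9, 0) and P₁P₃ = (-12, 0, -9), so a normal is n = P₁P₂ × P₁P₃ = (81, -72, -108).
n = (81, -72, -108); n·P − (-954) = -27; |n| = 153; distance = 27/153 = 3/17.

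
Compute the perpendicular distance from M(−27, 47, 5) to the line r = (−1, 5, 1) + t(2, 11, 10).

2√389

Direction vector d = (2, 11, 10).
AP = (−26, 42, 4); AP·d = 450, |AP|² = 2456, |d|² = 225.
distance² = |AP|² − (AP·d)²/|d|² = 2456 − 202500/225 = 1556, so the distance is 2√389.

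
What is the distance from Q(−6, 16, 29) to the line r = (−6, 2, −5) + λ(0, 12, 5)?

26

Direction vector d = (0, 12, 5).
AP = (0, 14, 34); AP·d = 338, |AP|² = 1352, |d|² = 169.
distance² = |AP|² − (AP·d)²/|d|² = 1352 − 114244/169 = 676, so the distance is 26.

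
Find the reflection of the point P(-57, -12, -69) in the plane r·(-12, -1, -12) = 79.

(63, -2, 51)

With n = (-12, -1, -12), the signed offset is (n·P − 79)/|n|² = 1445/289 = 5.
P' = P − 2t·n = (-57, -12, -69) − 10·(-12, -1, -12) = (63, -2, 51).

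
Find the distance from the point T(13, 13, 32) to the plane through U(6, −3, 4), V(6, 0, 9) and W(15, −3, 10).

5√38/19

UV = (0, 3, 5) and UW = (9, 0, 6), so a normal is n = UV × UW = (18, 45, −27).
d = |18·13 + 45·13 + (-27)·32 − (-135)| / √(324 + 2025 + 729) = |90| / (9√38) = 5√38/19.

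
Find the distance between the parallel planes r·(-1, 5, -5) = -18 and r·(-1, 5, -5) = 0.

Both planes have normal n = (-1, 5, -5), |n| = √51. Any point on the first plane is at distance |0 − (-18)|/|n| = 18/√51 from the second.

18/√51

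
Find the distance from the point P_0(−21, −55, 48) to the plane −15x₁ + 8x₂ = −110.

15/17

n = (−15, 8, 0); n·P − (-110) = -15; |n| = 17; distance = 15/17.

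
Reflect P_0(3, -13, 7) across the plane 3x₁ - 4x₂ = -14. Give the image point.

(-15, 11, 7)

With n = (3, -4, 0), the signed offset is (n·P_0 − (-14))/|n|² = 75/25 = 3.
P_0' = P_0 − 2t·n = (3, -13, 7) − 6·(3, -4, 0) = (-15, 11, 7).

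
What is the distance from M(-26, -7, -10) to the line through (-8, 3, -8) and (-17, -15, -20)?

A direction vector is d = (-9, -18, -12).
AP = (-18, -10, -2); AP·d = 366, |AP|² = 428, |d|² = 549.
distance² = |AP|² − (AP·d)²/|d|² = 428 − 133956/549 = 184, so the distance is 2√46.

2√46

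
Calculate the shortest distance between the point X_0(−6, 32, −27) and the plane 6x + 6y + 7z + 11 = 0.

d = |6·(-6) + 6·32 + 7·(-27) − (-11)| / √(36 + 36 + 49) = |-22| / 11 = 2.

2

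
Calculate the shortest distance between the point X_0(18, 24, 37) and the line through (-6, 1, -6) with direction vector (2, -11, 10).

Direction vector d = (2, -11, 10).
AP = (24, 23, 43), and AP × d = (703, -154, -310).
|AP × d|² = 614025 and |d|² = 225, so the distance is √(614025/225) = √2729.

√2729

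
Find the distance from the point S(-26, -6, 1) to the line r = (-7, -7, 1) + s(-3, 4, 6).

Direction vector d = (-3, 4, 6).
AP = (-19, 1, 0); AP·d = 61, |AP|² = 362, |d|² = 61.
distance² = |AP|² − (AP·d)²/|d|² = 362 − 3721/61 = 301, so the distance is √301.

√301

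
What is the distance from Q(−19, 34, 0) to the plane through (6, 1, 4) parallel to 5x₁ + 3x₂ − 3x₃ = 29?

14√43/43

Parallel planes share the normal n = (5, 3, −3); since (6, 1, 4) lies on the plane, its equation is 5x₁ + 3x₂ − 3x₃ = 21.
d = |5·(-19) + 3·34 + (-3)·0 − 21| / √(25 + 9 + 9) = |-14| / √43 = 14√43/43.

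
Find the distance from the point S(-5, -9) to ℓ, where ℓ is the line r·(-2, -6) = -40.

d = |(-2)·(-5) + (-6)·(-9) − (-40)| / √(4 + 36) = |104|/(2√10) = 52/√10.

26√10/5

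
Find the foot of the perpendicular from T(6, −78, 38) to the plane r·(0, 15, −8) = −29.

(6, -3, -2)

n = (0, 15, −8), |n|² = 289, and n·T − (-29) = -1445.
t = -1445/289 = -5, so the foot is T − t·n = (6, −78, 38) − (-5)·(0, 15, −8) = (6, −3, −2).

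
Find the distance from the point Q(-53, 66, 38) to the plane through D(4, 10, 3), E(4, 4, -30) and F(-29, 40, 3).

DE = (0, -6, -33) and DF = (-33, 30, 0), so a normal is n = DE × DF = (990, 1089, -198).
Then n·(-53, 66, 38) - 14256 = -2376.
|n| = √(980100 + 1185921 + 39204) = 1485, so the distance is |-2376|/1485 = 8/5.

8/5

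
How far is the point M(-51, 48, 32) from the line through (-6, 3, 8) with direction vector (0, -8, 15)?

Direction vector d = (0, -8, 15).
AP = (-45, 45, 24); AP·d = 0, |AP|² = 4626, |d|² = 289.
distance² = |AP|² − (AP·d)²/|d|² = 4626 − 0/289 = 4626, so the distance is 3√514.

3√514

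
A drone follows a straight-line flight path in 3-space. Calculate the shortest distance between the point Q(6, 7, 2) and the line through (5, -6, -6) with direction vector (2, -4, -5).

3√6

Direction vector d = (2, -4, -5).
AP = (1, 13, 8), and AP × d = (-33, 21, -30).
|AP × d|² = 2430 and |d|² = 45, so the distance is √(2430/45) = √54 = 3√6.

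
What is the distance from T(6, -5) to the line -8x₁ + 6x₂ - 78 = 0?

The normal to the line is n = (-8, 6) with |n| = 10.
|n·T − 78| = |-78 − 78| = 156, so the distance is 156/10 = 78/5.

78/5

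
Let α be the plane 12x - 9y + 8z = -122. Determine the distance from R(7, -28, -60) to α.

Normal vector n = (12, -9, 8), and n·(7, -28, -60) - (-122) = -22.
|n| = √(144 + 81 + 64) = 17, so the distance is |-22|/17 = 22/17.

22/17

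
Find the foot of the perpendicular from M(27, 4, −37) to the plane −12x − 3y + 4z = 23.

(-9, -5, -25)

The perpendicular from M has direction n = (−12, −3, 4): r = (27, 4, −37) + λ(−12, −3, 4).
Substitute into the plane: n·(M + λn) = 23 gives -484 + 169λ = 23, so λ = 3.
Foot = (27, 4, −37) + 3·(−12, −3, 4) = (−9, −5, −25).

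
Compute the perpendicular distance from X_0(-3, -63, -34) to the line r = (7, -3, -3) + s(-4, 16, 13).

Direction vector d = (-4, 16, 13).
AP = (-10, -60, -31), and AP × d = (-284, 254, -400).
|AP × d|² = 305172 and |d|² = 441, so the distance is √(305172/441) = √692 = 2√173.

2√173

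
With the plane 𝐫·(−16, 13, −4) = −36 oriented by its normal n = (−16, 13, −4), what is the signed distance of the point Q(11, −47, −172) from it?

n·Q − (-36) = -63.
|n| = 21, so the signed distance is -63/21 = -3.

-3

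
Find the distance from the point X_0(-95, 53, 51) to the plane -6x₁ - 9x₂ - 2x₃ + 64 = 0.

5

d = |(-6)·(-95) + (-9)·53 + (-2)·51 − (-64)| / √(36 + 81 + 4) = |55| / 11 = 5.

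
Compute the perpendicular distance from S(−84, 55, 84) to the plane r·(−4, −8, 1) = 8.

28/9

Normal vector n = (−4, −8, 1), and n·(−84, 55, 84) − 8 = −28.
|n| = √(16 + 64 + 1) = 9, so the distance is |-28|/9 = 28/9.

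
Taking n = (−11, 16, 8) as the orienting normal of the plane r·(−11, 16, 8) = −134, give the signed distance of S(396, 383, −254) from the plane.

n·S − (-134) = -126.
|n| = 21, so the signed distance is -126/21 = -6.

-6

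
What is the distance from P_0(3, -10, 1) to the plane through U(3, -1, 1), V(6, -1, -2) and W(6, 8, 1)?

9/√19

UV = (3, 0, -3) and UW = (3, 9, 0), so a normal is n = UV × UW = (27, -9, 27).
n = (27, -9, 27); n·P − 117 = 81; |n| = 9√19; distance = 81/(9√19) = 9√19/19.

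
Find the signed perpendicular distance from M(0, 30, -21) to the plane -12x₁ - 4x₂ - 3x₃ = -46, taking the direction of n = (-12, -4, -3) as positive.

-11/13

n·M − (-46) = -11.
|n| = 13, so the signed distance is -11/13.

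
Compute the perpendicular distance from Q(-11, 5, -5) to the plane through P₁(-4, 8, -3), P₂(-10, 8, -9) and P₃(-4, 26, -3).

P₁P₂ = (-6, 0, -6) and P₁P₃ = (0, 18, 0), so a normal is n = P₁P₂ × P₁P₃ = (108, 0, -108).
n = (108, 0, -108); n·P − (-108) = -540; |n| = 108√2; distance = 540/(108√2) = 5/√2.

5√2/2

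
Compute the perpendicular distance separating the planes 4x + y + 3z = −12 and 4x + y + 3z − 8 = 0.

With common normal n = (4, 1, 3) (|n| = √26), the distance is |(-12) − 8|/|n| = 20/√26 = 10√26/13.

20/√26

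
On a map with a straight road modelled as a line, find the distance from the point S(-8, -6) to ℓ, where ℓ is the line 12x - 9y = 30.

d = |12·(-8) + (-9)·(-6) − 30| / √(144 + 81) = |-72|/15 = 24/5.

24/5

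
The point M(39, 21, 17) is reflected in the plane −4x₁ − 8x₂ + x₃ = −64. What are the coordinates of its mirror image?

(15, -27, 23)

n = (−4, −8, 1), |n|² = 81, n·M − (-64) = -243, so t = -243/81 = -3.
Foot F = M − (-3)·n = (27, −3, 20); the reflection is 2F − M = (15, −27, 23).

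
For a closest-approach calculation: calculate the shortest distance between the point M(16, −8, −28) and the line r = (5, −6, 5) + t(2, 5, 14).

√314

Direction vector d = (2, 5, 14).
AP = (11, −2, −33); AP·d = -450, |AP|² = 1214, |d|² = 225.
distance² = |AP|² − (AP·d)²/|d|² = 1214 − 202500/225 = 314, so the distance is √314.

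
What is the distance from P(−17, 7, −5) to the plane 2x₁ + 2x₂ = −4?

4√2

n = (2, 2, 0); n·P − (-4) = -16; |n| = 2√2; distance = 16/(2√2) = 4√2.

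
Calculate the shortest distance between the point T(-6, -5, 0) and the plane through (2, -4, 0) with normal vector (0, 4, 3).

The plane has equation n·(r − (2, -4, 0)) = 0, i.e. n·r = -16.
Then n·(-6, -5, 0) - (-16) = -4.
|n| = √(0 + 16 + 9) = 5, so the distance is |-4|/5 = 4/5.

4/5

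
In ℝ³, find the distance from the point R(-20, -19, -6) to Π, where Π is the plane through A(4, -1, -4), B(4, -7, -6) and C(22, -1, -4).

AB = (0, -6, -2) and AC = (18, 0, 0), so a normal is n = AB × AC = (0, -36, 108).
Then n·(-20, -19, -6) - (-396) = 432.
|n| = √(0 + 1296 + 11664) = 36√10, so the distance is |432|/(36√10) = 12/√10.

6√10/5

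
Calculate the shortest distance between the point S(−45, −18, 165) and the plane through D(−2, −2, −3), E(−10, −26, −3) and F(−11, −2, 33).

4

DE = (−8, −24, 0) and DF = (−9, 0, 36), so a normal is n = DE × DF = (−864, 288, −216).
n = (−864, 288, −216); n·P − 1800 = -3744; |n| = 936; distance = 3744/936 = 4.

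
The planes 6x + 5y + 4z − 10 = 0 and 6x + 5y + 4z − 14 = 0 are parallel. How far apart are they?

Both planes have normal n = (6, 5, 4), |n| = √77. Any point on the first plane is at distance |14 − 10|/|n| = 4/√77 = 4√77/77 from the second.

4√77/77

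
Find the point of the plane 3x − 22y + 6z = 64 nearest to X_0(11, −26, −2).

The perpendicular from X_0 has direction n = (3, −22, 6): r = (11, −26, −2) + μ(3, −22, 6).
Substitute into the plane: n·(X_0 + μn) = 64 gives 593 + 529μ = 64, so μ = -1.
Foot = (11, −26, −2) + (-1)·(3, −22, 6) = (8, −4, −8).

(8, -4, -8)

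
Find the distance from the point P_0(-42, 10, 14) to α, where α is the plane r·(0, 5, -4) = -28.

Normal vector n = (0, 5, -4), and n·(-42, 10, 14) - (-28) = 22.
|n| = √(0 + 25 + 16) = √41, so the distance is |22|/√41 = 22√41/41.

22√41/41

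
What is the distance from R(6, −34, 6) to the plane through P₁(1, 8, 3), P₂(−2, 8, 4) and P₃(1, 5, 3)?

7√10/5

P₁P₂ = (−3, 0, 1) and P₁P₃ = (0, −3, 0), so a normal is n = P₁P₂ × P₁P₃ = (3, 0, 9).
n = (3, 0, 9); n·P − 30 = 42; |n| = 3√10; distance = 42/(3√10) = 14/√10.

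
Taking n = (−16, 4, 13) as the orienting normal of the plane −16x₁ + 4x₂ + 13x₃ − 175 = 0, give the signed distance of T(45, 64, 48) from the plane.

-5/7

n·T − 175 = -15.
|n| = 21, so the signed distance is -15/21 = -5/7.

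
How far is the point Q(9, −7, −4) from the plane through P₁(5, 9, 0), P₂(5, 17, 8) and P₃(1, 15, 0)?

12√17/17

P₁P₂ = (0, 8, 8) and P₁P₃ = (−4, 6, 0), so a normal is n = P₁P₂ × P₁P₃ = (−48, −32, 32).
n = (−48, −32, 32); n·P − (-528) = 192; |n| = 16√17; distance = 192/(16√17) = 12/√17.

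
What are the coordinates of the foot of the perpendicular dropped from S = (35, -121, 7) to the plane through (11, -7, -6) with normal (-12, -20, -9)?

(71, -61, 34)

The perpendicular from S has direction n = (-12, -20, -9): r = (35, -121, 7) + λ(-12, -20, -9).
Substitute into the plane: n·(S + λn) = 62 gives 1937 + 625λ = 62, so λ = -3.
Foot = (35, -121, 7) + (-3)·(-12, -20, -9) = (71, -61, 34).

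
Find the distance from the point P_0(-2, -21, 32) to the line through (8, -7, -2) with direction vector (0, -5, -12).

Direction vector d = (0, -5, -12).
AP = (-10, -14, 34), and AP × d = (338, -120, 50).
|AP × d|² = 131144 and |d|² = 169, so the distance is √(131144/169) = √776 = 2√194.

2√194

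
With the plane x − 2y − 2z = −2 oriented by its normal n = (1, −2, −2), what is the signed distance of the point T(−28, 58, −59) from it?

n·T − (-2) = -24.
|n| = 3, so the signed distance is -24/3 = -8.

-8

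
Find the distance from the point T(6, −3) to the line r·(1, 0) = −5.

11

d = |1·6 + 0·(-3) − (-5)| / √(1 + 0) = |11|/1 = 11.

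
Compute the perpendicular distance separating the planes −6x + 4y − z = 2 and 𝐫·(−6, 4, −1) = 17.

15√53/53

With common normal n = (−6, 4, −1) (|n| = √53), the distance is |2 − 17|/|n| = 15/√53 = 15√53/53.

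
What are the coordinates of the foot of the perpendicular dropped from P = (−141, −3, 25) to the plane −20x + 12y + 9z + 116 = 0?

The perpendicular from P has direction n = (−20, 12, 9): r = (−141, −3, 25) + μ(−20, 12, 9).
Substitute into the plane: n·(P + μn) = -116 gives 3009 + 625μ = -116, so μ = -5.
Foot = (−141, −3, 25) + (-5)·(−20, 12, 9) = (−41, −63, −20).

(-41, -63, -20)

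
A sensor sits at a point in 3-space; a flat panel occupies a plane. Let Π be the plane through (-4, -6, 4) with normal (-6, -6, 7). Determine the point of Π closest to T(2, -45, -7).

n = (-6, -6, 7), |n|² = 121, and n·T − 88 = 121.
t = 121/121 = 1, so the foot is T − t·n = (2, -45, -7) − 1·(-6, -6, 7) = (8, -39, -14).

(8, -39, -14)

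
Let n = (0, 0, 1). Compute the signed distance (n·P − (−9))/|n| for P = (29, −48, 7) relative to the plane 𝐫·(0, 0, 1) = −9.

n·P − (-9) = 16.
|n| = 1, so the signed distance is 16/1 = 16.

16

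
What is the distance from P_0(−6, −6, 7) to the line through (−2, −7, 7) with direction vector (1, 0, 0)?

1

Direction vector d = (1, 0, 0).
AP = (−4, 1, 0); AP·d = -4, |AP|² = 17, |d|² = 1.
distance² = |AP|² − (AP·d)²/|d|² = 17 − 16/1 = 1, so the distance is 1.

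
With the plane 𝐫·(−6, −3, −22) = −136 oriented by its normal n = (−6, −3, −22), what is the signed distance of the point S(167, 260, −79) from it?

n·S − (-136) = 92.
|n| = 23, so the signed distance is 92/23 = 4.

4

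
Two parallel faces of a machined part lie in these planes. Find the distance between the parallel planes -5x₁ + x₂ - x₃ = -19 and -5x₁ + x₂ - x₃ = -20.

With common normal n = (-5, 1, -1) (|n| = 3√3), the distance is |(-19) − (-20)|/|n| = 1/(3√3).

√3/9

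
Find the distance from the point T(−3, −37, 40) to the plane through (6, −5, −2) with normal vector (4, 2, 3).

26/√29

The plane has equation n·(r − (6, −5, −2)) = 0, i.e. n·r = 8.
d = |4·(-3) + 2·(-37) + 3·40 − 8| / √(16 + 4 + 9) = |26| / √29 = 26√29/29.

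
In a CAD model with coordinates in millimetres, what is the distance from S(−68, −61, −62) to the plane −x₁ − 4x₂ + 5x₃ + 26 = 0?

28/√42

d = |(-1)·(-68) + (-4)·(-61) + 5·(-62) − (-26)| / √(1 + 16 + 25) = |28| / √42 = 2√42/3.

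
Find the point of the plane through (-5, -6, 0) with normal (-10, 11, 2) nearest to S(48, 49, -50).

(422/9, 452/9, -448/9)

n = (-10, 11, 2), |n|² = 225, and n·S − (-16) = -25.
t = -25/225 = -1/9, so the foot is S − t·n = (48, 49, -50) − (-1/9)·(-10, 11, 2) = (422/9, 452/9, -448/9).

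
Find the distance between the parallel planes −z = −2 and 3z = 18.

Divide the second equation by -3 to match normals: −z = -6.
With common normal n = (0, 0, −1) (|n| = 1), the distance is |(-2) − (-6)|/|n| = 4/1 = 4.

4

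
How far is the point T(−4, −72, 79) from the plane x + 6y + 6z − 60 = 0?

22√73/73

Normal vector n = (1, 6, 6), and n·(−4, −72, 79) − 60 = −22.
|n| = √(1 + 36 + 36) = √73, so the distance is |-22|/√73 = 22√73/73.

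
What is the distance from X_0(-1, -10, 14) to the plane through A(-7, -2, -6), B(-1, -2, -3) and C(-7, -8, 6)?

AB = (6, 0, 3) and AC = (0, -6, 12), so a normal is n = AB × AC = (18, -72, -36).
Then n·(-1, -10, 14) - 234 = -36.
|n| = √(324 + 5184 + 1296) = 18√21, so the distance is |-36|/(18√21) = 2√21/21.

2/√21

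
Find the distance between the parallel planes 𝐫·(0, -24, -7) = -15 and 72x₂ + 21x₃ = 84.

13/25

Divide the second equation by -3 to match normals: -24x₂ - 7x₃ = -28.
With common normal n = (0, -24, -7) (|n| = 25), the distance is |(-15) − (-28)|/|n| = 13/25.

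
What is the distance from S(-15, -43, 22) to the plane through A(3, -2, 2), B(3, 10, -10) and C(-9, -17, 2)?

2√57/19

AB = (0, 12, -12) and AC = (-12, -15, 0), so a normal is n = AB × AC = (-180, 144, 144).
Then n·(-15, -43, 22) - (-540) = 216.
|n| = √(32400 + 20736 + 20736) = 36√57, so the distance is |216|/(36√57) = 2√57/19.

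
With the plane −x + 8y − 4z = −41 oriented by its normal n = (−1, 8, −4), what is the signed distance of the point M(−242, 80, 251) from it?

-9

n·M − (-41) = -81.
|n| = 9, so the signed distance is -81/9 = -9.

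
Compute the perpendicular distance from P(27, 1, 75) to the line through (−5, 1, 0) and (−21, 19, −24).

A direction vector is d = (−16, 18, −24).
AP = (32, 0, 75); AP·d = -2312, |AP|² = 6649, |d|² = 1156.
distance² = |AP|² − (AP·d)²/|d|² = 6649 − 5345344/1156 = 2025, so the distance is 45.

45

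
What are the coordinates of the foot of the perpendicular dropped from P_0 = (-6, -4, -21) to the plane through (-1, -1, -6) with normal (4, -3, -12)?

(-10, -1, -9)

The perpendicular from P_0 has direction n = (4, -3, -12): r = (-6, -4, -21) + λ(4, -3, -12).
Substitute into the plane: n·(P_0 + λn) = 71 gives 240 + 169λ = 71, so λ = -1.
Foot = (-6, -4, -21) + (-1)·(4, -3, -12) = (-10, -1, -9).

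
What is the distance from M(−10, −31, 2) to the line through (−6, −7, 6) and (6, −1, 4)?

2√106

A direction vector is d = (12, 6, −2).
AP = (−4, −24, −4), and AP × d = (72, −56, 264).
|AP × d|² = 78016 and |d|² = 184, so the distance is √(78016/184) = √424 = 2√106.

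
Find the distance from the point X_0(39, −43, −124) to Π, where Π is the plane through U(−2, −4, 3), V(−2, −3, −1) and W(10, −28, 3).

UV = (0, 1, −4) and UW = (12, −24, 0), so a normal is n = UV × UW = (−96, −48, −12).
Then n·(39, −43, −124) − 348 = −540.
|n| = √(9216 + 2304 + 144) = 108, so the distance is |-540|/108 = 5.

5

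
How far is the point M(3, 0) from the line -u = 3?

The normal to the line is n = (-1, 0) with |n| = 1.
|n·M − 3| = |-3 − 3| = 6, so the distance is 6/1 = 6.

6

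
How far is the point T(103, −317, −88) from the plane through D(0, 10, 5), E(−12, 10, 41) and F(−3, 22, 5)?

DE = (−12, 0, 36) and DF = (−3, 12, 0), so a normal is n = DE × DF = (−432, −108, −144).
Then n·(103, −317, −88) − (−1800) = 4212.
|n| = √(186624 + 11664 + 20736) = 468, so the distance is |4212|/468 = 9.

9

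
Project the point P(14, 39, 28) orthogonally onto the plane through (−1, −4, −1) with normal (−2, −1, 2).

(32/3, 112/3, 94/3)

The perpendicular from P has direction n = (−2, −1, 2): r = (14, 39, 28) + μ(−2, −1, 2).
Substitute into the plane: n·(P + μn) = 4 gives -11 + 9μ = 4, so μ = 5/3.
Foot = (14, 39, 28) + (5/3)·(−2, −1, 2) = (32/3, 112/3, 94/3).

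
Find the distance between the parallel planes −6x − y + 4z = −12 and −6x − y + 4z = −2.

Both planes have normal n = (−6, −1, 4), |n| = √53. Any point on the first plane is at distance |(-2) − (-12)|/|n| = 10/√53 = 10√53/53 from the second.

10/√53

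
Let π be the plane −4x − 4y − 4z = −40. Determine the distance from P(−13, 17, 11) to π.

Normal vector n = (−4, −4, −4), and n·(−13, 17, 11) − (−40) = −20.
|n| = √(16 + 16 + 16) = 4√3, so the distance is |-20|/(4√3) = 5/√3.

5/√3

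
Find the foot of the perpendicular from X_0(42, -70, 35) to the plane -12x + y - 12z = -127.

The perpendicular from X_0 has direction n = (-12, 1, -12): r = (42, -70, 35) + λ(-12, 1, -12).
Substitute into the plane: n·(X_0 + λn) = -127 gives -994 + 289λ = -127, so λ = 3.
Foot = (42, -70, 35) + 3·(-12, 1, -12) = (6, -67, -1).

(6, -67, -1)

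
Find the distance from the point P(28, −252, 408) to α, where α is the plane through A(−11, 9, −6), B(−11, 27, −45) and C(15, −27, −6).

9

AB = (0, 18, −39) and AC = (26, −36, 0), so a normal is n = AB × AC = (−1404, −1014, −468).
Then n·(28, −252, 408) − 9126 = 16146.
|n| = √(1971216 + 1028196 + 219024) = 1794, so the distance is |16146|/1794 = 9.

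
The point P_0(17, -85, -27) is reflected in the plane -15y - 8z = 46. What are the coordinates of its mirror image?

With n = (0, -15, -8), the signed offset is (n·P_0 − 46)/|n|² = 1445/289 = 5.
P_0' = P_0 − 2t·n = (17, -85, -27) − 10·(0, -15, -8) = (17, 65, 53).

(17, 65, 53)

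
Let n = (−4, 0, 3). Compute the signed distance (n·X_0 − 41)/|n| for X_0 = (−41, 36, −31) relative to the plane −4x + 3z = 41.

6

n·X_0 − 41 = 30.
|n| = 5, so the signed distance is 30/5 = 6.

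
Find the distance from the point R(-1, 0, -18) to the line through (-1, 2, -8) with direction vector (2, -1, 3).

Direction vector d = (2, -1, 3).
AP = (0, -2, -10), and AP × d = (-16, -20, 4).
|AP × d|² = 672 and |d|² = 14, so the distance is √(672/14) = √48 = 4√3.

4√3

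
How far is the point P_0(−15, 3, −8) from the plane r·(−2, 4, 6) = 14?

n = (−2, 4, 6); n·P − 14 = -20; |n| = 2√14; distance = 20/(2√14) = 10/√14.

5√14/7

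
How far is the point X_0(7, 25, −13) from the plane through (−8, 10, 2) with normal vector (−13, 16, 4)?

5/7

The plane has equation n·(r − (−8, 10, 2)) = 0, i.e. n·r = 272.
Then n·(7, 25, −13) − 272 = −15.
|n| = √(169 + 256 + 16) = 21, so the distance is |-15|/21 = 5/7.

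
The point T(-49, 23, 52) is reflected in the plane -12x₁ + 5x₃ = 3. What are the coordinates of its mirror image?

With n = (-12, 0, 5), the signed offset is (n·T − 3)/|n|² = 845/169 = 5.
T' = T − 2t·n = (-49, 23, 52) − 10·(-12, 0, 5) = (71, 23, 2).

(71, 23, 2)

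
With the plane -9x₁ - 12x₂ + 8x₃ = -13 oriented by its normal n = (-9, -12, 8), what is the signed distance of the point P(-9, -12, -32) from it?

n·P − (-13) = -18.
|n| = 17, so the signed distance is -18/17.

-18/17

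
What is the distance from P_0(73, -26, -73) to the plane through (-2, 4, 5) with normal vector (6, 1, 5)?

30/√62

The plane has equation n·(r − (-2, 4, 5)) = 0, i.e. n·r = 17.
d = |6·73 + 1·(-26) + 5·(-73) − 17| / √(36 + 1 + 25) = |30| / √62 = 15√62/31.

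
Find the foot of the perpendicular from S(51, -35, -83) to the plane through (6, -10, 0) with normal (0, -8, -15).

(51, 5, -8)

n = (0, -8, -15), |n|² = 289, and n·S − 80 = 1445.
t = 1445/289 = 5, so the foot is S − t·n = (51, -35, -83) − 5·(0, -8, -15) = (51, 5, -8).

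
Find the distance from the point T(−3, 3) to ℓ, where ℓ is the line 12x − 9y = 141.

d = |12·(-3) + (-9)·3 − 141| / √(144 + 81) = |-204|/15 = 68/5.

68/5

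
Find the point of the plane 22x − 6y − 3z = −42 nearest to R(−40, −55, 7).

(-18, -61, 4)

n = (22, −6, −3), |n|² = 529, and n·R − (-42) = -529.
t = -529/529 = -1, so the foot is R − t·n = (−40, −55, 7) − (-1)·(22, −6, −3) = (−18, −61, 4).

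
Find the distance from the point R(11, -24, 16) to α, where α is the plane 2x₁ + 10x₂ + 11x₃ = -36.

Normal vector n = (2, 10, 11), and n·(11, -24, 16) - (-36) = -6.
|n| = √(4 + 100 + 121) = 15, so the distance is |-6|/15 = 2/5.

2/5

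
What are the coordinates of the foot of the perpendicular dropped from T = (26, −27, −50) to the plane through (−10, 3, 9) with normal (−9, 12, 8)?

(-10, 21, -18)

n = (−9, 12, 8), |n|² = 289, and n·T − 198 = -1156.
t = -1156/289 = -4, so the foot is T − t·n = (26, −27, −50) − (-4)·(−9, 12, 8) = (−10, 21, −18).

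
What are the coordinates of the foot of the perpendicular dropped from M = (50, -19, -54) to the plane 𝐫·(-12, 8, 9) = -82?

n = (-12, 8, 9), |n|² = 289, and n·M − (-82) = -1156.
t = -1156/289 = -4, so the foot is M − t·n = (50, -19, -54) − (-4)·(-12, 8, 9) = (2, 13, -18).

(2, 13, -18)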